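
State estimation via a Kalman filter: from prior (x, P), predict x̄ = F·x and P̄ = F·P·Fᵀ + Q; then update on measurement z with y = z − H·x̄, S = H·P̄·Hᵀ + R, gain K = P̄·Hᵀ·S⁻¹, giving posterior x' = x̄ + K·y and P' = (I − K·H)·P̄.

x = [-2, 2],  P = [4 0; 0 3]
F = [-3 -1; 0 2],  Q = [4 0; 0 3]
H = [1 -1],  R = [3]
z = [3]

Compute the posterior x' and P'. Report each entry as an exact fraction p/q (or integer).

x' = [439/73, 229/73]
P' = [738/73 591/73; 591/73 654/73]

x̄ = F·x = [4, 4]
P̄ = F·P·Fᵀ + Q = [43 -6; -6 15]
y = z − H·x̄ = [3]
S = H·P̄·Hᵀ + R = [73]
K = P̄·Hᵀ·S⁻¹ = [49/73; -21/73]
x' = x̄ + K·y = [439/73, 229/73]
P' = (I − K·H)·P̄ = [738/73 591/73; 591/73 654/73]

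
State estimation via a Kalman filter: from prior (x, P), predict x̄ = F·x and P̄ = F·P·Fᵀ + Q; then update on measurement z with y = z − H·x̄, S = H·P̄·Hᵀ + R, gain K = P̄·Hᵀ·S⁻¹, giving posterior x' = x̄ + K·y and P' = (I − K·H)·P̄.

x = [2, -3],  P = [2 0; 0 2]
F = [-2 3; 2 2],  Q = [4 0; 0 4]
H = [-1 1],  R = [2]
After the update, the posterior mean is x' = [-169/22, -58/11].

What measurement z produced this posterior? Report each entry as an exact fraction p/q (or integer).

z = [2]

x̄ = F·x = [-13, -2]
P̄ = F·P·Fᵀ + Q = [30 4; 4 20]
S = H·P̄·Hᵀ + R = [44]
K = P̄·Hᵀ·S⁻¹ = [-13/22; 4/11]
x' − x̄ = [117/22, -36/11] = K·y
y = (KᵀK)⁻¹·Kᵀ·(x' − x̄) = [-9]
z = y + H·x̄ = [-9] + [11] = [2]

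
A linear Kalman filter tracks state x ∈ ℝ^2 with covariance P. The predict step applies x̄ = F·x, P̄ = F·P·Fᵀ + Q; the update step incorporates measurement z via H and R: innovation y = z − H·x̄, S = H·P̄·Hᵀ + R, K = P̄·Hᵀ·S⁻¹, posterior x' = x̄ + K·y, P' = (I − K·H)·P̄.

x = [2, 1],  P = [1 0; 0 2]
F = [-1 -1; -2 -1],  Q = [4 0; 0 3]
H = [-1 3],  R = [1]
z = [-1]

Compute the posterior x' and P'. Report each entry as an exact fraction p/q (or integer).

x' = [-28/13, -72/65]
P' = [86/13 29/13; 29/13 56/65]

x̄ = F·x = [-3, -5]
P̄ = F·P·Fᵀ + Q = [7 4; 4 9]
y = z − H·x̄ = [11]
S = H·P̄·Hᵀ + R = [65]
K = P̄·Hᵀ·S⁻¹ = [1/13; 23/65]
x' = x̄ + K·y = [-28/13, -72/65]
P' = (I − K·H)·P̄ = [86/13 29/13; 29/13 56/65]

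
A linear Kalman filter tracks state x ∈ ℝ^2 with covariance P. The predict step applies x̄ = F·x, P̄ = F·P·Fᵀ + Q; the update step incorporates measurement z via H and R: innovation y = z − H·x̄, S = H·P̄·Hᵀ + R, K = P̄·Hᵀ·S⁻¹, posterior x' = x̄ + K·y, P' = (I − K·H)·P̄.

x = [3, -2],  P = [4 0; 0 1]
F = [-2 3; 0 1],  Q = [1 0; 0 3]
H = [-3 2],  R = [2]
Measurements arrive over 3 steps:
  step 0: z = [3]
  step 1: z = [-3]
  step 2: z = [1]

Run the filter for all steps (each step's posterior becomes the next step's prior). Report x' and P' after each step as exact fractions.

step 0: x' = [-7/3, -403/216], P' = [2 8/3; 8/3 863/216]
step 1: x' = [-2043/14423, -24254/14423], P' = [45678/14423 62994/14423; 62994/14423 93202/14423]
step 2: x' = [-672747/1251539, -240254/1251539], P' = [4613798/1251539 6387858/1251539; 6387858/1251539 9393875/1251539]

step 0: x̄ = F·x = [-12, -2]
step 0: P̄ = F·P·Fᵀ + Q = [26 3; 3 4]
step 0: y = z − H·x̄ = [-29]
step 0: S = H·P̄·Hᵀ + R = [216]
step 0: K = P̄·Hᵀ·S⁻¹ = [-1/3; -1/216]
step 0: x' = x̄ + K·y = [-7/3, -403/216]
step 0: P' = (I − K·H)·P̄ = [2 8/3; 8/3 863/216]
step 1: x̄ = F·x = [-67/72, -403/216]
step 1: P̄ = F·P·Fᵀ + Q = [311/24 479/72; 479/72 1511/216]
step 1: y = z − H·x̄ = [-445/216]
step 1: S = H·P̄·Hᵀ + R = [14423/216]
step 1: K = P̄·Hᵀ·S⁻¹ = [-5523/14423; -1289/14423]
step 1: x' = x̄ + K·y = [-2043/14423, -24254/14423]
step 1: P' = (I − K·H)·P̄ = [45678/14423 62994/14423; 62994/14423 93202/14423]
step 2: x̄ = F·x = [-68676/14423, -24254/14423]
step 2: P̄ = F·P·Fᵀ + Q = [280025/14423 153618/14423; 153618/14423 136471/14423]
step 2: y = z − H·x̄ = [-143097/14423]
step 2: S = H·P̄·Hᵀ + R = [1251539/14423]
step 2: K = P̄·Hᵀ·S⁻¹ = [-532839/1251539; -187912/1251539]
step 2: x' = x̄ + K·y = [-672747/1251539, -240254/1251539]
step 2: P' = (I − K·H)·P̄ = [4613798/1251539 6387858/1251539; 6387858/1251539 9393875/1251539]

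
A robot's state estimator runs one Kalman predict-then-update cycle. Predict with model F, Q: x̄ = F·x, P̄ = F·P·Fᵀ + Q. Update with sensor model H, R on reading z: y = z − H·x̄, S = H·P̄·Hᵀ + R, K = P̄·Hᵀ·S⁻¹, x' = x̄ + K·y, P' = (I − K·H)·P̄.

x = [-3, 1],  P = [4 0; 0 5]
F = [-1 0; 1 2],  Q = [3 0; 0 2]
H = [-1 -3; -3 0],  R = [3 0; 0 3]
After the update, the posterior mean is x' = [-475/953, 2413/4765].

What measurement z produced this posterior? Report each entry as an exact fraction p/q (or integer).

x̄ = F·x = [3, -1]
P̄ = F·P·Fᵀ + Q = [7 -4; -4 26]
S = H·P̄·Hᵀ + R = [220 -15; -15 66]
K = P̄·Hᵀ·S⁻¹ = [1/953 -303/953; -1568/4765 102/953]
x' − x̄ = [-3334/953, 7178/4765] = K·y
y = (KᵀK)⁻¹·Kᵀ·(x' − x̄) = [-1, 11]
z = y + H·x̄ = [-1, 11] + [0, -9] = [-1, 2]

z = [-1, 2]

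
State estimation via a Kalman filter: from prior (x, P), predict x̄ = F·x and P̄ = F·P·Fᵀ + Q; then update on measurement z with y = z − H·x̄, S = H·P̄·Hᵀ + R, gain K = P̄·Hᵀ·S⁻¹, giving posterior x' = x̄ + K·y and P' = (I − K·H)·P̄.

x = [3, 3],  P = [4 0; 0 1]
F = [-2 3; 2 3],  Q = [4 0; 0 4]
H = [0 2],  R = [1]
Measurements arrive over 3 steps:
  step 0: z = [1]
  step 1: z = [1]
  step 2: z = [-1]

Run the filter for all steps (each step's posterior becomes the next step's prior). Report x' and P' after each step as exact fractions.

step 0: x' = [757/117, 73/117], P' = [3197/117 -7/117; -7/117 29/117]
step 1: x' = [121123/53849, 28599/53849], P' = [894849/53849 -12527/53849; -12527/53849 13433/53849]
step 2: x' = [4297951/1374119, -7202687/15115309], P' = [22983767/1374119 -314409/1374119; -314409/1374119 3765365/15115309]

step 0: x̄ = F·x = [3, 15]
step 0: P̄ = F·P·Fᵀ + Q = [29 -7; -7 29]
step 0: y = z − H·x̄ = [-29]
step 0: S = H·P̄·Hᵀ + R = [117]
step 0: K = P̄·Hᵀ·S⁻¹ = [-14/117; 58/117]
step 0: x' = x̄ + K·y = [757/117, 73/117]
step 0: P' = (I − K·H)·P̄ = [3197/117 -7/117; -7/117 29/117]
step 1: x̄ = F·x = [-1295/117, 1733/117]
step 1: P̄ = F·P·Fᵀ + Q = [13601/117 -12527/117; -12527/117 13433/117]
step 1: y = z − H·x̄ = [-3349/117]
step 1: S = H·P̄·Hᵀ + R = [53849/117]
step 1: K = P̄·Hᵀ·S⁻¹ = [-25054/53849; 26866/53849]
step 1: x' = x̄ + K·y = [121123/53849, 28599/53849]
step 1: P' = (I − K·H)·P̄ = [894849/53849 -12527/53849; -12527/53849 13433/53849]
step 2: x̄ = F·x = [-156449/53849, 328043/53849]
step 2: P̄ = F·P·Fᵀ + Q = [4066013/53849 -3458499/53849; -3458499/53849 3765365/53849]
step 2: y = z − H·x̄ = [-709935/53849]
step 2: S = H·P̄·Hᵀ + R = [15115309/53849]
step 2: K = P̄·Hᵀ·S⁻¹ = [-628818/1374119; 7530730/15115309]
step 2: x' = x̄ + K·y = [4297951/1374119, -7202687/15115309]
step 2: P' = (I − K·H)·P̄ = [22983767/1374119 -314409/1374119; -314409/1374119 3765365/15115309]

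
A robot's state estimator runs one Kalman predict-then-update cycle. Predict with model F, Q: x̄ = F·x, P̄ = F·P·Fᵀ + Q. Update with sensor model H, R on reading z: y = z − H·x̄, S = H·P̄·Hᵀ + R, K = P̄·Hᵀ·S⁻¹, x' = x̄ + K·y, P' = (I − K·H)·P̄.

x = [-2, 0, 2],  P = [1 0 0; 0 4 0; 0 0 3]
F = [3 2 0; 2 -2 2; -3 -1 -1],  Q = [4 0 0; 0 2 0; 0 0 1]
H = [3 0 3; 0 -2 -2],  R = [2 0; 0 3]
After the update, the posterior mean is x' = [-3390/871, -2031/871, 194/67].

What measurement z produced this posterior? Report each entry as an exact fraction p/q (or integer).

x̄ = F·x = [-6, 0, 4]
P̄ = F·P·Fᵀ + Q = [29 -10 -17; -10 34 -4; -17 -4 17]
S = H·P̄·Hᵀ + R = [110 84; 84 175]
K = P̄·Hᵀ·S⁻¹ = [126/871 1458/6097; -165/871 -1536/6097; 12/67 -110/469]
x' − x̄ = [1836/871, -2031/871, -74/67] = K·y
y = (KᵀK)⁻¹·Kᵀ·(x' − x̄) = [3, 7]
z = y + H·x̄ = [3, 7] + [-6, -8] = [-3, -1]

z = [-3, -1]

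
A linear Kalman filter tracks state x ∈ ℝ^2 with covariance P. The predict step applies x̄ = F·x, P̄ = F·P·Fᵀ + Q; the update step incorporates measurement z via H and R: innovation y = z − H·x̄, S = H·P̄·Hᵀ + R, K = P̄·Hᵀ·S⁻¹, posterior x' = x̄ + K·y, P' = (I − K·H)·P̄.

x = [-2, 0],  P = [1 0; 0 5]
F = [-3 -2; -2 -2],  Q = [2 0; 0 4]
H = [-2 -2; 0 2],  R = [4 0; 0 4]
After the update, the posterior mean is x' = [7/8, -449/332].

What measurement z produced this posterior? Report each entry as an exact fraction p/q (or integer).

z = [1, -3]

x̄ = F·x = [6, 4]
P̄ = F·P·Fᵀ + Q = [31 26; 26 28]
S = H·P̄·Hᵀ + R = [448 -216; -216 116]
K = P̄·Hᵀ·S⁻¹ = [-3/8 -1/4; -27/332 55/166]
x' − x̄ = [-41/8, -1777/332] = K·y
y = (KᵀK)⁻¹·Kᵀ·(x' − x̄) = [21, -11]
z = y + H·x̄ = [21, -11] + [-20, 8] = [1, -3]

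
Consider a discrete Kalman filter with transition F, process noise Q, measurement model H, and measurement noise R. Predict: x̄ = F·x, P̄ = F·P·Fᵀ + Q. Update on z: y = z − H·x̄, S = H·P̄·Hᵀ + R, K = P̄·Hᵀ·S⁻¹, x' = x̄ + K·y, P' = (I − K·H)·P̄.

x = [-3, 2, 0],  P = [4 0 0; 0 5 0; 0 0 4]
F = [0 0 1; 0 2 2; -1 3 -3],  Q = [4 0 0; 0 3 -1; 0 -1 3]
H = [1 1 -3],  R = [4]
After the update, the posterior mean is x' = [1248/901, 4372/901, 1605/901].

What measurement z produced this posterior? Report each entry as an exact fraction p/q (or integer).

x̄ = F·x = [0, 4, 9]
P̄ = F·P·Fᵀ + Q = [8 8 -12; 8 39 5; -12 5 88]
S = H·P̄·Hᵀ + R = [901]
K = P̄·Hᵀ·S⁻¹ = [52/901; 32/901; -271/901]
x' − x̄ = [1248/901, 768/901, -6504/901] = K·y
y = (KᵀK)⁻¹·Kᵀ·(x' − x̄) = [24]
z = y + H·x̄ = [24] + [-23] = [1]

z = [1]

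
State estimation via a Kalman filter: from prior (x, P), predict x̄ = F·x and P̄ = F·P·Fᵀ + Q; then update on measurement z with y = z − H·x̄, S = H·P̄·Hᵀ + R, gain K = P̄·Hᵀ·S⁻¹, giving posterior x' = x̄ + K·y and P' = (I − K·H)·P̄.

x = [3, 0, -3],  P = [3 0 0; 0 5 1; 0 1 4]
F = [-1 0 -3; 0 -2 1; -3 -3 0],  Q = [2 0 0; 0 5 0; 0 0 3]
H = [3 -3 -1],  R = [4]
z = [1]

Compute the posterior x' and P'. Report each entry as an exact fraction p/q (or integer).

x' = [141/167, 339/167, -789/167]
P' = [19106/835 1950/167 27576/835; 1950/167 1295/167 2061/167; 27576/835 2061/167 52221/835]

x̄ = F·x = [6, -3, -9]
P̄ = F·P·Fᵀ + Q = [41 -6 18; -6 25 27; 18 27 75]
y = z − H·x̄ = [-35]
S = H·P̄·Hᵀ + R = [835]
K = P̄·Hᵀ·S⁻¹ = [123/835; -24/167; -102/835]
x' = x̄ + K·y = [141/167, 339/167, -789/167]
P' = (I − K·H)·P̄ = [19106/835 1950/167 27576/835; 1950/167 1295/167 2061/167; 27576/835 2061/167 52221/835]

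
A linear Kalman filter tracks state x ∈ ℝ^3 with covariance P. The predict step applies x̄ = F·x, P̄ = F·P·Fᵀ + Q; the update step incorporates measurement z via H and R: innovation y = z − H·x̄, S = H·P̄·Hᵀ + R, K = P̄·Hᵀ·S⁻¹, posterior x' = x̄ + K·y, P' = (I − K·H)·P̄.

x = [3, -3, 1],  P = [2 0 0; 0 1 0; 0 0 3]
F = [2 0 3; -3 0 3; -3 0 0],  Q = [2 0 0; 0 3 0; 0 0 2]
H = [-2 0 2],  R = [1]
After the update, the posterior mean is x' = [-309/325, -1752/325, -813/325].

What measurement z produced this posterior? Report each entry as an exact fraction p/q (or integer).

x̄ = F·x = [9, -6, -9]
P̄ = F·P·Fᵀ + Q = [37 15 -12; 15 48 18; -12 18 20]
S = H·P̄·Hᵀ + R = [325]
K = P̄·Hᵀ·S⁻¹ = [-98/325; 6/325; 64/325]
x' − x̄ = [-3234/325, 198/325, 2112/325] = K·y
y = (KᵀK)⁻¹·Kᵀ·(x' − x̄) = [33]
z = y + H·x̄ = [33] + [-36] = [-3]

z = [-3]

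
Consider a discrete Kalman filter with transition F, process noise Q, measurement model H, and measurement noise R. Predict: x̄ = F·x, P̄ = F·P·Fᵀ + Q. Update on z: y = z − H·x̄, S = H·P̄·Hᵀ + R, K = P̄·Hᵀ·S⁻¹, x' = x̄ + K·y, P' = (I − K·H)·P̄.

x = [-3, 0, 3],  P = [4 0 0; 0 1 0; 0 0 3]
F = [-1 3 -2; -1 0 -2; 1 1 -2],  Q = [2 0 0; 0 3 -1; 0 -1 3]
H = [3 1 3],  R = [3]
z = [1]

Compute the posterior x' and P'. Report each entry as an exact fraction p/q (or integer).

x̄ = F·x = [-3, -3, -9]
P̄ = F·P·Fᵀ + Q = [27 16 11; 16 19 7; 11 7 20]
y = z − H·x̄ = [40]
S = H·P̄·Hᵀ + R = [781]
K = P̄·Hᵀ·S⁻¹ = [130/781; 8/71; 100/781]
x' = x̄ + K·y = [2857/781, 107/71, -3029/781]
P' = (I − K·H)·P̄ = [4187/781 96/71 -4409/781; 96/71 645/71 -303/71; -4409/781 -303/71 5620/781]

x' = [2857/781, 107/71, -3029/781]
P' = [4187/781 96/71 -4409/781; 96/71 645/71 -303/71; -4409/781 -303/71 5620/781]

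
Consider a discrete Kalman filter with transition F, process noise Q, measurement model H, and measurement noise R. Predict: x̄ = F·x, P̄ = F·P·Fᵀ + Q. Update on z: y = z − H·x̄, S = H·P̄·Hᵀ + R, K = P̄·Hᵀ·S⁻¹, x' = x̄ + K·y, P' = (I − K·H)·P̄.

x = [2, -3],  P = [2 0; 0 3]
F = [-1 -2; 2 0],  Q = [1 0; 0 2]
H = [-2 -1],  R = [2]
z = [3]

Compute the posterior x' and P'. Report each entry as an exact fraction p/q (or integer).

x̄ = F·x = [4, 4]
P̄ = F·P·Fᵀ + Q = [15 -4; -4 10]
y = z − H·x̄ = [15]
S = H·P̄·Hᵀ + R = [56]
K = P̄·Hᵀ·S⁻¹ = [-13/28; -1/28]
x' = x̄ + K·y = [-83/28, 97/28]
P' = (I − K·H)·P̄ = [41/14 -69/14; -69/14 139/14]

x' = [-83/28, 97/28]
P' = [41/14 -69/14; -69/14 139/14]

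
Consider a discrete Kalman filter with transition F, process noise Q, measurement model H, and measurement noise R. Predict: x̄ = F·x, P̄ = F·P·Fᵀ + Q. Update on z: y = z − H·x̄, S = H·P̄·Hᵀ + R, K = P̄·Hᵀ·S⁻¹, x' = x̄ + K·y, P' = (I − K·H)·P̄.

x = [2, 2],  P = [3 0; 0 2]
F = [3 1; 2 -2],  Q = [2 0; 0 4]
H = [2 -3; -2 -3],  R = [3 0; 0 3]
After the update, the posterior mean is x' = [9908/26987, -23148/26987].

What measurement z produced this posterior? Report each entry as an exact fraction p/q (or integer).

x̄ = F·x = [8, 0]
P̄ = F·P·Fᵀ + Q = [31 14; 14 24]
S = H·P̄·Hᵀ + R = [175 92; 92 511]
K = P̄·Hᵀ·S⁻¹ = [6596/26987 -6680/26987; -4428/26987 -4484/26987]
x' − x̄ = [-205988/26987, -23148/26987] = K·y
y = (KᵀK)⁻¹·Kᵀ·(x' − x̄) = [-13, 18]
z = y + H·x̄ = [-13, 18] + [16, -16] = [3, 2]

z = [3, 2]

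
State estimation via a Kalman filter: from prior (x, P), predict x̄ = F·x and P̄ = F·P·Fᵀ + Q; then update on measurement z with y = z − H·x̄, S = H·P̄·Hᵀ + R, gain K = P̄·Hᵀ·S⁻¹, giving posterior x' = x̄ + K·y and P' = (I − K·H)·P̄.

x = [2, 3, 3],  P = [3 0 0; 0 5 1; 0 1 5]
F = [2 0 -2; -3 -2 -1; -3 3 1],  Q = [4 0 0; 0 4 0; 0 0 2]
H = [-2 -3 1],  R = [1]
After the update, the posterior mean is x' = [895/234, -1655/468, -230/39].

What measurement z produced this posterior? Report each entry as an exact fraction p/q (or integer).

z = [-3]

x̄ = F·x = [-2, -15, 6]
P̄ = F·P·Fᵀ + Q = [36 -4 -34; -4 60 -13; -34 -13 85]
S = H·P̄·Hᵀ + R = [936]
K = P̄·Hᵀ·S⁻¹ = [-47/468; -185/936; 8/39]
x' − x̄ = [1363/234, 5365/468, -464/39] = K·y
y = (KᵀK)⁻¹·Kᵀ·(x' − x̄) = [-58]
z = y + H·x̄ = [-58] + [55] = [-3]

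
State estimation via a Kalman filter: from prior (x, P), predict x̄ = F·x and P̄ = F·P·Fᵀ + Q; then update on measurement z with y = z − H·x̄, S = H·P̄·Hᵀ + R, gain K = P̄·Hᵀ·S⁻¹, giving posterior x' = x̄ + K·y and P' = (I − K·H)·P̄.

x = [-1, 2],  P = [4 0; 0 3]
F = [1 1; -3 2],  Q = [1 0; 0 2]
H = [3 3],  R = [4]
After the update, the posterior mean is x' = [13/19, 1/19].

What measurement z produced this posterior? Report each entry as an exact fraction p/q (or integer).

x̄ = F·x = [1, 7]
P̄ = F·P·Fᵀ + Q = [8 -6; -6 50]
S = H·P̄·Hᵀ + R = [418]
K = P̄·Hᵀ·S⁻¹ = [3/209; 6/19]
x' − x̄ = [-6/19, -132/19] = K·y
y = (KᵀK)⁻¹·Kᵀ·(x' − x̄) = [-22]
z = y + H·x̄ = [-22] + [24] = [2]

z = [2]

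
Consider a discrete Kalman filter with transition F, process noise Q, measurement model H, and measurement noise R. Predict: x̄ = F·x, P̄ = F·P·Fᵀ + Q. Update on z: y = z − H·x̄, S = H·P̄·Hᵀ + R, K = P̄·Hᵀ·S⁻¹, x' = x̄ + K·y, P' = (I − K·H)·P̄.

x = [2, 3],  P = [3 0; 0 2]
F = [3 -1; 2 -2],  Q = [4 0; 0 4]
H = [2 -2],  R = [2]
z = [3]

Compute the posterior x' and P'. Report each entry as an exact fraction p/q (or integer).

x' = [4/27, -40/27]
P' = [649/27 638/27; 638/27 640/27]

x̄ = F·x = [3, -2]
P̄ = F·P·Fᵀ + Q = [33 22; 22 24]
y = z − H·x̄ = [-7]
S = H·P̄·Hᵀ + R = [54]
K = P̄·Hᵀ·S⁻¹ = [11/27; -2/27]
x' = x̄ + K·y = [4/27, -40/27]
P' = (I − K·H)·P̄ = [649/27 638/27; 638/27 640/27]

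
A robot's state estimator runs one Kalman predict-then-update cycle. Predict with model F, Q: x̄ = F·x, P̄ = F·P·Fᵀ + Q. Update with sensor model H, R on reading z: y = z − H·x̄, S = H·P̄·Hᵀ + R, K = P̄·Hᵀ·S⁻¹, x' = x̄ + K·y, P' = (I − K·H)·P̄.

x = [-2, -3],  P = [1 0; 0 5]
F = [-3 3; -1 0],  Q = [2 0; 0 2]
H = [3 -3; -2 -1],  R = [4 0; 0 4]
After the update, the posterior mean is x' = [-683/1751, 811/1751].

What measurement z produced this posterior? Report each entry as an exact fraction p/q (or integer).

x̄ = F·x = [-3, 2]
P̄ = F·P·Fᵀ + Q = [56 3; 3 3]
S = H·P̄·Hᵀ + R = [481 -318; -318 243]
K = P̄·Hᵀ·S⁻¹ = [689/5253 -4753/15759; -318/1751 -481/1751]
x' − x̄ = [4570/1751, -2691/1751] = K·y
y = (KᵀK)⁻¹·Kᵀ·(x' − x̄) = [13, -3]
z = y + H·x̄ = [13, -3] + [-15, 4] = [-2, 1]

z = [-2, 1]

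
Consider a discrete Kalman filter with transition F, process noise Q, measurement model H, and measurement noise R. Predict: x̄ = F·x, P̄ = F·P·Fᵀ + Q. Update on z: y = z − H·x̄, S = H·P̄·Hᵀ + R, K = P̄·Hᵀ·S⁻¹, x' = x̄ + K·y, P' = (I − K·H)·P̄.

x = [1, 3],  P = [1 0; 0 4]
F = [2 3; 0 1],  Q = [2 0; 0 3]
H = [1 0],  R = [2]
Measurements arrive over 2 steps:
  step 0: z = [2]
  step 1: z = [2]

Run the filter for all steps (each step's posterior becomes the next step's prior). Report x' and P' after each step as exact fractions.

step 0: x̄ = F·x = [11, 3]
step 0: P̄ = F·P·Fᵀ + Q = [42 12; 12 7]
step 0: y = z − H·x̄ = [-9]
step 0: S = H·P̄·Hᵀ + R = [44]
step 0: K = P̄·Hᵀ·S⁻¹ = [21/22; 3/11]
step 0: x' = x̄ + K·y = [53/22, 6/11]
step 0: P' = (I − K·H)·P̄ = [21/11 6/11; 6/11 41/11]
step 1: x̄ = F·x = [71/11, 6/11]
step 1: P̄ = F·P·Fᵀ + Q = [547/11 135/11; 135/11 74/11]
step 1: y = z − H·x̄ = [-49/11]
step 1: S = H·P̄·Hᵀ + R = [569/11]
step 1: K = P̄·Hᵀ·S⁻¹ = [547/569; 135/569]
step 1: x' = x̄ + K·y = [1236/569, -291/569]
step 1: P' = (I − K·H)·P̄ = [1094/569 270/569; 270/569 2171/569]

step 0: x' = [53/22, 6/11], P' = [21/11 6/11; 6/11 41/11]
step 1: x' = [1236/569, -291/569], P' = [1094/569 270/569; 270/569 2171/569]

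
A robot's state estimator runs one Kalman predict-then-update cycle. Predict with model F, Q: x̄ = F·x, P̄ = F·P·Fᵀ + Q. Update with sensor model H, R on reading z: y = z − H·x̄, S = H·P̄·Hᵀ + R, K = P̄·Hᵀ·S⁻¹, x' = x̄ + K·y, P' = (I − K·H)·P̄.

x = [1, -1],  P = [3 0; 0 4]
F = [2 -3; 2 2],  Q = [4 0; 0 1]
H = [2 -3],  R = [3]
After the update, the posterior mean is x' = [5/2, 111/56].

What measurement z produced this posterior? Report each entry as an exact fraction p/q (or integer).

z = [-1]

x̄ = F·x = [5, 0]
P̄ = F·P·Fᵀ + Q = [52 -12; -12 29]
S = H·P̄·Hᵀ + R = [616]
K = P̄·Hᵀ·S⁻¹ = [5/22; -111/616]
x' − x̄ = [-5/2, 111/56] = K·y
y = (KᵀK)⁻¹·Kᵀ·(x' − x̄) = [-11]
z = y + H·x̄ = [-11] + [10] = [-1]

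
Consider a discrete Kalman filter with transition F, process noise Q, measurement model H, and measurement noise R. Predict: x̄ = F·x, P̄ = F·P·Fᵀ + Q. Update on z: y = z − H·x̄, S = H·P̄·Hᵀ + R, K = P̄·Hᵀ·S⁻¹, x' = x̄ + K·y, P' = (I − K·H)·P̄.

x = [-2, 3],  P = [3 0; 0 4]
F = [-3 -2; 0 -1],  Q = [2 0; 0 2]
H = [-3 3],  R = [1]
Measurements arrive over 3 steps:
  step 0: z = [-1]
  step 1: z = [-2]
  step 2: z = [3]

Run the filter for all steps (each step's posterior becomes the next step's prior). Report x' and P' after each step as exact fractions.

step 0: x̄ = F·x = [0, -3]
step 0: P̄ = F·P·Fᵀ + Q = [45 8; 8 6]
step 0: y = z − H·x̄ = [8]
step 0: S = H·P̄·Hᵀ + R = [316]
step 0: K = P̄·Hᵀ·S⁻¹ = [-111/316; -3/158]
step 0: x' = x̄ + K·y = [-222/79, -249/79]
step 0: P' = (I − K·H)·P̄ = [1899/316 931/158; 931/158 465/79]
step 1: x̄ = F·x = [1164/79, 249/79]
step 1: P̄ = F·P·Fᵀ + Q = [47507/316 4653/158; 4653/158 623/79]
step 1: y = z − H·x̄ = [2587/79]
step 1: S = H·P̄·Hᵀ + R = [282799/316]
step 1: K = P̄·Hᵀ·S⁻¹ = [-114603/282799; -20442/282799]
step 1: x' = x̄ + K·y = [413925/282799, 221943/282799]
step 1: P' = (I − K·H)·P̄ = [952799/282799 914598/282799; 914598/282799 907784/282799]
step 2: x̄ = F·x = [-1685661/282799, -221943/282799]
step 2: P̄ = F·P·Fᵀ + Q = [23747101/282799 4559362/282799; 4559362/282799 1473382/282799]
step 2: y = z − H·x̄ = [-3542757/282799]
step 2: S = H·P̄·Hᵀ + R = [145198630/282799]
step 2: K = P̄·Hᵀ·S⁻¹ = [-57563217/145198630; -925794/14519863]
step 2: x' = x̄ + K·y = [-144354039/145198630, 202551/14519863]
step 2: P' = (I − K·H)·P̄ = [475682659/145198630 45649492/14519863; 45649492/14519863 45340894/14519863]

step 0: x' = [-222/79, -249/79], P' = [1899/316 931/158; 931/158 465/79]
step 1: x' = [413925/282799, 221943/282799], P' = [952799/282799 914598/282799; 914598/282799 907784/282799]
step 2: x' = [-144354039/145198630, 202551/14519863], P' = [475682659/145198630 45649492/14519863; 45649492/14519863 45340894/14519863]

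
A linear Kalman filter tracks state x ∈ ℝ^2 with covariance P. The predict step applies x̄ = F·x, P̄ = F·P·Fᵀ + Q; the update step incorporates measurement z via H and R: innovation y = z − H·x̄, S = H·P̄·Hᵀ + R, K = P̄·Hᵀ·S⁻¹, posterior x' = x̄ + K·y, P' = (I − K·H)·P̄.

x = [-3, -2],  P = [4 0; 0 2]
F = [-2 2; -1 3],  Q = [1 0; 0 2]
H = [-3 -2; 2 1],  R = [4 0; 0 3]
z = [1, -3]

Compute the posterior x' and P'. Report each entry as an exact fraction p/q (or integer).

x̄ = F·x = [2, -3]
P̄ = F·P·Fᵀ + Q = [25 20; 20 24]
y = z − H·x̄ = [1, -4]
S = H·P̄·Hᵀ + R = [565 -338; -338 207]
K = P̄·Hᵀ·S⁻¹ = [-145/2711 680/2711; -724/2711 -344/2711]
x' = x̄ + K·y = [2557/2711, -7481/2711]
P' = (I − K·H)·P̄ = [3500/2711 -4960/2711; -4960/2711 8888/2711]

x' = [2557/2711, -7481/2711]
P' = [3500/2711 -4960/2711; -4960/2711 8888/2711]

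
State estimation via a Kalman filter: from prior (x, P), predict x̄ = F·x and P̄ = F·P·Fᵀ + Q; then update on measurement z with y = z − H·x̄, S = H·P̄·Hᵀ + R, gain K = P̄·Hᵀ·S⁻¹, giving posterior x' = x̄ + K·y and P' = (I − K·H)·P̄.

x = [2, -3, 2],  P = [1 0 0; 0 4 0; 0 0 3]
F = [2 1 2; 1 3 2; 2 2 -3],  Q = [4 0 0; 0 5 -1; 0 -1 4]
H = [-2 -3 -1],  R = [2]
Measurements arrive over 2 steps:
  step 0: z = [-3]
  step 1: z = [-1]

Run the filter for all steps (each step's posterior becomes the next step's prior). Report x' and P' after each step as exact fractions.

step 0: x̄ = F·x = [5, -3, -8]
step 0: P̄ = F·P·Fᵀ + Q = [24 26 -6; 26 54 7; -6 7 51]
step 0: y = z − H·x̄ = [-10]
step 0: S = H·P̄·Hᵀ + R = [965]
step 0: K = P̄·Hᵀ·S⁻¹ = [-24/193; -221/965; -12/193]
step 0: x' = x̄ + K·y = [1205/193, -137/193, -1424/193]
step 0: P' = (I − K·H)·P̄ = [1752/193 -286/193 -2598/193; -286/193 3269/965 -1301/193; -2598/193 -1301/193 9123/193]
step 1: x̄ = F·x = [-575/193, -2054/193, 6408/193]
step 1: P̄ = F·P·Fᵀ + Q = [88969/965 69797/965 -221217/965; 69797/965 86866/965 -229426/965; -221217/965 -229426/965 685011/965]
step 1: y = z − H·x̄ = [-1097/193]
step 1: S = H·P̄·Hᵀ + R = [400751/965]
step 1: K = P̄·Hᵀ·S⁻¹ = [-5728/13819; -170766/400751; 15369/13819]
step 1: x' = x̄ + K·y = [-8613/13819, -3294364/400751, 371463/13819]
step 1: P' = (I − K·H)·P̄ = [288055/13819 -14117/13819 -522303/13819; -14117/13819 5855554/400751 -565736/13819; -522303/13819 -565736/13819 2711076/13819]

step 0: x' = [1205/193, -137/193, -1424/193], P' = [1752/193 -286/193 -2598/193; -286/193 3269/965 -1301/193; -2598/193 -1301/193 9123/193]
step 1: x' = [-8613/13819, -3294364/400751, 371463/13819], P' = [288055/13819 -14117/13819 -522303/13819; -14117/13819 5855554/400751 -565736/13819; -522303/13819 -565736/13819 2711076/13819]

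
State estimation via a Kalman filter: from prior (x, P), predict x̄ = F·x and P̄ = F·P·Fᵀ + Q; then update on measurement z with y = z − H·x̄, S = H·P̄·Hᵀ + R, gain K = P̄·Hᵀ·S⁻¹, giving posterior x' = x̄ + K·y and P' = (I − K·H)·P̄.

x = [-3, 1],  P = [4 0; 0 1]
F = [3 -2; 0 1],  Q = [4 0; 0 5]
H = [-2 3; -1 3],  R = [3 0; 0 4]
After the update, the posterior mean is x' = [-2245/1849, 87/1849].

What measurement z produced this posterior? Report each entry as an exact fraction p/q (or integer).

x̄ = F·x = [-11, 1]
P̄ = F·P·Fᵀ + Q = [44 -2; -2 6]
S = H·P̄·Hᵀ + R = [257 160; 160 114]
K = P̄·Hᵀ·S⁻¹ = [-1358/1849 1095/1849; -346/1849 810/1849]
x' − x̄ = [18094/1849, -1762/1849] = K·y
y = (KᵀK)⁻¹·Kᵀ·(x' − x̄) = [-23, -12]
z = y + H·x̄ = [-23, -12] + [25, 14] = [2, 2]

z = [2, 2]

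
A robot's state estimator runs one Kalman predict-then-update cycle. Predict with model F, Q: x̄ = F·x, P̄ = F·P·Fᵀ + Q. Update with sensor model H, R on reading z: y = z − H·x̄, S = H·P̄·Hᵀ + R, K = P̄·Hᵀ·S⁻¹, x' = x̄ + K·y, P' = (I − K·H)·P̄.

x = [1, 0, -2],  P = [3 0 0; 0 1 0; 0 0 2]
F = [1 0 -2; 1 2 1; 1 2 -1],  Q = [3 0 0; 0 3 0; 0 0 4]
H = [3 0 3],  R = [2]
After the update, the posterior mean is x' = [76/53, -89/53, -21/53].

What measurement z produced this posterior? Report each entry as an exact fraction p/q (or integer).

z = [3]

x̄ = F·x = [5, -1, 3]
P̄ = F·P·Fᵀ + Q = [14 -1 7; -1 12 5; 7 5 13]
S = H·P̄·Hᵀ + R = [371]
K = P̄·Hᵀ·S⁻¹ = [9/53; 12/371; 60/371]
x' − x̄ = [-189/53, -36/53, -180/53] = K·y
y = (KᵀK)⁻¹·Kᵀ·(x' − x̄) = [-21]
z = y + H·x̄ = [-21] + [24] = [3]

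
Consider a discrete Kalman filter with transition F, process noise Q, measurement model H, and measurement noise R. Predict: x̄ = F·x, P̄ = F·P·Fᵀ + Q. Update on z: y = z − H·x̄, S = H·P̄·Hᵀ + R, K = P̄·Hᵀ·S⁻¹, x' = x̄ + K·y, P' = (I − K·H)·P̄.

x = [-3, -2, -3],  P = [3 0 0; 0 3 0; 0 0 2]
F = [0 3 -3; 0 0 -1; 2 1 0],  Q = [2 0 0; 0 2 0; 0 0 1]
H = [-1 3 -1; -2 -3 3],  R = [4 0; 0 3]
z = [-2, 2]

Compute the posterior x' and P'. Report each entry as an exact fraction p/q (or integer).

x̄ = F·x = [3, 3, -8]
P̄ = F·P·Fᵀ + Q = [47 6 9; 6 4 0; 9 0 16]
y = z − H·x̄ = [-16, 41]
S = H·P̄·Hᵀ + R = [85 -17; -17 335]
K = P̄·Hᵀ·S⁻¹ = [-14175/28186 -463/1658; 801/14093 -57/829; -7865/28186 125/1658]
x' = x̄ + K·y = [-11353/28186, -10266/14093, -12523/28186]
P' = (I − K·H)·P̄ = [117057/28186 32631/14093 135429/28186; 32631/14093 28310/14093 49095/14093; 135429/28186 49095/14093 190601/28186]

x' = [-11353/28186, -10266/14093, -12523/28186]
P' = [117057/28186 32631/14093 135429/28186; 32631/14093 28310/14093 49095/14093; 135429/28186 49095/14093 190601/28186]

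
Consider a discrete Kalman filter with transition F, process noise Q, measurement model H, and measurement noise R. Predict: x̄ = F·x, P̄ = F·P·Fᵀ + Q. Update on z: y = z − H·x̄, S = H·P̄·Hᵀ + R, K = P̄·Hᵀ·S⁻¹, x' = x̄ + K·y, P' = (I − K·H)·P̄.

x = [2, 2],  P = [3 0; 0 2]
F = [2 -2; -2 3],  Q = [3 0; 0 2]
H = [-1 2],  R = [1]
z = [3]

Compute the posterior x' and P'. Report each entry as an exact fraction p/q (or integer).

x̄ = F·x = [0, 2]
P̄ = F·P·Fᵀ + Q = [23 -24; -24 32]
y = z − H·x̄ = [-1]
S = H·P̄·Hᵀ + R = [248]
K = P̄·Hᵀ·S⁻¹ = [-71/248; 11/31]
x' = x̄ + K·y = [71/248, 51/31]
P' = (I − K·H)·P̄ = [663/248 37/31; 37/31 24/31]

x' = [71/248, 51/31]
P' = [663/248 37/31; 37/31 24/31]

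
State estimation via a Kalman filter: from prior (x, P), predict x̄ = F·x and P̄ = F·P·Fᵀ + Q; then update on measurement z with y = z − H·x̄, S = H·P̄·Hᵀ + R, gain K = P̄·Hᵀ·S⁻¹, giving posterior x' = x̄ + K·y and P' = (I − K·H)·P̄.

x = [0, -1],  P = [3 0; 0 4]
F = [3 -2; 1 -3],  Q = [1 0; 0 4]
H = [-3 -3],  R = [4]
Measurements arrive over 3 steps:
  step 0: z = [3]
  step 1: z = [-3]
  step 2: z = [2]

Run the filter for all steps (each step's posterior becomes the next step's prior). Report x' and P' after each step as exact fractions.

step 0: x̄ = F·x = [2, 3]
step 0: P̄ = F·P·Fᵀ + Q = [44 33; 33 43]
step 0: y = z − H·x̄ = [18]
step 0: S = H·P̄·Hᵀ + R = [1381]
step 0: K = P̄·Hᵀ·S⁻¹ = [-231/1381; -228/1381]
step 0: x' = x̄ + K·y = [-1396/1381, 39/1381]
step 0: P' = (I − K·H)·P̄ = [7403/1381 -7095/1381; -7095/1381 7399/1381]
step 1: x̄ = F·x = [-4266/1381, -1513/1381]
step 1: P̄ = F·P·Fᵀ + Q = [182744/1381 144648/1381; 144648/1381 122088/1381]
step 1: y = z − H·x̄ = [-21480/1381]
step 1: S = H·P̄·Hᵀ + R = [5352676/1381]
step 1: K = P̄·Hᵀ·S⁻¹ = [-245544/1338169; -200052/1338169]
step 1: x' = x̄ + K·y = [-314514/1338169, 1645523/1338169]
step 1: P' = (I − K·H)·P̄ = [2443832/1338169 -2116440/1338169; -2116440/1338169 2383176/1338169]
step 2: x̄ = F·x = [-4234588/1338169, -5251083/1338169]
step 2: P̄ = F·P·Fᵀ + Q = [58262641/1338169 44911392/1338169; 44911392/1338169 41943732/1338169]
step 2: y = z − H·x̄ = [-25780675/1338169]
step 2: S = H·P̄·Hᵀ + R = [1715615089/1338169]
step 2: K = P̄·Hᵀ·S⁻¹ = [-309522099/1715615089; -260565372/1715615089]
step 2: x' = x̄ + K·y = [534136997/1715615089, -1712254623/1715615089]
step 2: P' = (I − K·H)·P̄ = [3102998392/1715615089 -2690302260/1715615089; -2690302260/1715615089 3037722756/1715615089]

step 0: x' = [-1396/1381, 39/1381], P' = [7403/1381 -7095/1381; -7095/1381 7399/1381]
step 1: x' = [-314514/1338169, 1645523/1338169], P' = [2443832/1338169 -2116440/1338169; -2116440/1338169 2383176/1338169]
step 2: x' = [534136997/1715615089, -1712254623/1715615089], P' = [3102998392/1715615089 -2690302260/1715615089; -2690302260/1715615089 3037722756/1715615089]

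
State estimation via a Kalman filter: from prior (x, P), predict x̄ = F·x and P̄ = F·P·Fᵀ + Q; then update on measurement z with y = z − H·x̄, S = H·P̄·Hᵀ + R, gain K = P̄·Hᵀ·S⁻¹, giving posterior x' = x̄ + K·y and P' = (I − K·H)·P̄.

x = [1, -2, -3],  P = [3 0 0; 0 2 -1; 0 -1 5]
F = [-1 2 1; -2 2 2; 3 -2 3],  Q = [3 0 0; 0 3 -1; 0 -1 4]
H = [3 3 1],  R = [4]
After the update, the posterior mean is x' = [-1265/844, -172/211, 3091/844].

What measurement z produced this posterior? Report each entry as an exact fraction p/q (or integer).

z = [-3]

x̄ = F·x = [-8, -12, -2]
P̄ = F·P·Fᵀ + Q = [15 18 -6; 18 35 1; -6 1 96]
S = H·P̄·Hᵀ + R = [844]
K = P̄·Hᵀ·S⁻¹ = [93/844; 40/211; 81/844]
x' − x̄ = [5487/844, 2360/211, 4779/844] = K·y
y = (KᵀK)⁻¹·Kᵀ·(x' − x̄) = [59]
z = y + H·x̄ = [59] + [-62] = [-3]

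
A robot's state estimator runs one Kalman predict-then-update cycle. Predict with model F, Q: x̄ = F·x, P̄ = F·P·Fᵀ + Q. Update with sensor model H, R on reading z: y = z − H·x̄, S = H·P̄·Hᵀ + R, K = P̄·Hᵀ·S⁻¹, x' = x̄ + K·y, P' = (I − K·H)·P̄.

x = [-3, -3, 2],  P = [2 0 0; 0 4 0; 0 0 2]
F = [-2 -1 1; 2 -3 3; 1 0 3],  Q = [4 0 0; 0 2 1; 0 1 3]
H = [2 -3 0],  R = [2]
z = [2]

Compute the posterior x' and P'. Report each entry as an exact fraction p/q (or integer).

x' = [2936/265, 1783/265, 227/106]
P' = [4752/265 3166/265 145/53; 3166/265 2168/265 101/53; 145/53 101/53 1593/106]

x̄ = F·x = [11, 9, 3]
P̄ = F·P·Fᵀ + Q = [18 10 2; 10 64 23; 2 23 23]
y = z − H·x̄ = [7]
S = H·P̄·Hᵀ + R = [530]
K = P̄·Hᵀ·S⁻¹ = [3/265; -86/265; -13/106]
x' = x̄ + K·y = [2936/265, 1783/265, 227/106]
P' = (I − K·H)·P̄ = [4752/265 3166/265 145/53; 3166/265 2168/265 101/53; 145/53 101/53 1593/106]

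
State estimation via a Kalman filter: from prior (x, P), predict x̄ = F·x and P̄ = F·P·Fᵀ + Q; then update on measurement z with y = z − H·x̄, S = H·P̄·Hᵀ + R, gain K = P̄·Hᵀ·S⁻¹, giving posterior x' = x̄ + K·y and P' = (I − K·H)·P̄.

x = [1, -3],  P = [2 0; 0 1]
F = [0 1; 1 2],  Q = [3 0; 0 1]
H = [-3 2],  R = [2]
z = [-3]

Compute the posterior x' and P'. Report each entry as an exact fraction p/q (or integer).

x̄ = F·x = [-3, -5]
P̄ = F·P·Fᵀ + Q = [4 2; 2 7]
y = z − H·x̄ = [-2]
S = H·P̄·Hᵀ + R = [42]
K = P̄·Hᵀ·S⁻¹ = [-4/21; 4/21]
x' = x̄ + K·y = [-55/21, -113/21]
P' = (I − K·H)·P̄ = [52/21 74/21; 74/21 115/21]

x' = [-55/21, -113/21]
P' = [52/21 74/21; 74/21 115/21]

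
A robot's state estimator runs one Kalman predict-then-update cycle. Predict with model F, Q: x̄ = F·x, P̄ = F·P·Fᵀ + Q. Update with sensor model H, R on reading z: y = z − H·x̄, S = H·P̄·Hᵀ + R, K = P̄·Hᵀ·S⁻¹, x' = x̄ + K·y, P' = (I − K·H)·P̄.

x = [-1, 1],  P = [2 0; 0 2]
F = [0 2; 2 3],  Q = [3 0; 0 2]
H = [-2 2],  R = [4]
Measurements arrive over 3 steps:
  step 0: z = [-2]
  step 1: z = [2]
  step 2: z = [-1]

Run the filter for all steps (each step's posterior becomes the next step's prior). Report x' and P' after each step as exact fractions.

step 0: x̄ = F·x = [2, 1]
step 0: P̄ = F·P·Fᵀ + Q = [11 12; 12 28]
step 0: y = z − H·x̄ = [0]
step 0: S = H·P̄·Hᵀ + R = [64]
step 0: K = P̄·Hᵀ·S⁻¹ = [1/32; 1/2]
step 0: x' = x̄ + K·y = [2, 1]
step 0: P' = (I − K·H)·P̄ = [175/16 11; 11 12]
step 1: x̄ = F·x = [2, 7]
step 1: P̄ = F·P·Fᵀ + Q = [51 116; 116 1143/4]
step 1: y = z − H·x̄ = [-8]
step 1: S = H·P̄·Hᵀ + R = [423]
step 1: K = P̄·Hᵀ·S⁻¹ = [130/423; 679/846]
step 1: x' = x̄ + K·y = [-194/423, 245/423]
step 1: P' = (I − K·H)·P̄ = [4673/423 4933/423; 4933/423 5612/423]
step 2: x̄ = F·x = [490/423, 347/423]
step 2: P̄ = F·P·Fᵀ + Q = [23717/423 53404/423; 53404/423 129242/423]
step 2: y = z − H·x̄ = [-137/423]
step 2: S = H·P̄·Hᵀ + R = [186296/423]
step 2: K = P̄·Hᵀ·S⁻¹ = [29687/93148; 37919/46574]
step 2: x' = x̄ + K·y = [98287/93148, 25925/46574]
step 2: P' = (I − K·H)·P̄ = [527843/46574 278765/23287; 278765/23287 316684/23287]

step 0: x' = [2, 1], P' = [175/16 11; 11 12]
step 1: x' = [-194/423, 245/423], P' = [4673/423 4933/423; 4933/423 5612/423]
step 2: x' = [98287/93148, 25925/46574], P' = [527843/46574 278765/23287; 278765/23287 316684/23287]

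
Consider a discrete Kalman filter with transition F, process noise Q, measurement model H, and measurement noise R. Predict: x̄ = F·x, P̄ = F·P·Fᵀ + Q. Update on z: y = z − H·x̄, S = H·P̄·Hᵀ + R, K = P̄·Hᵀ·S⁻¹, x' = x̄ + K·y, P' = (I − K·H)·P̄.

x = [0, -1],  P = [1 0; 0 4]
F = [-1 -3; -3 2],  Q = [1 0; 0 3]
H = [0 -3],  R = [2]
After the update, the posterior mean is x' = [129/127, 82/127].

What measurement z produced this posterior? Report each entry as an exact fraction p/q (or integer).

x̄ = F·x = [3, -2]
P̄ = F·P·Fᵀ + Q = [38 -21; -21 28]
S = H·P̄·Hᵀ + R = [254]
K = P̄·Hᵀ·S⁻¹ = [63/254; -42/127]
x' − x̄ = [-252/127, 336/127] = K·y
y = (KᵀK)⁻¹·Kᵀ·(x' − x̄) = [-8]
z = y + H·x̄ = [-8] + [6] = [-2]

z = [-2]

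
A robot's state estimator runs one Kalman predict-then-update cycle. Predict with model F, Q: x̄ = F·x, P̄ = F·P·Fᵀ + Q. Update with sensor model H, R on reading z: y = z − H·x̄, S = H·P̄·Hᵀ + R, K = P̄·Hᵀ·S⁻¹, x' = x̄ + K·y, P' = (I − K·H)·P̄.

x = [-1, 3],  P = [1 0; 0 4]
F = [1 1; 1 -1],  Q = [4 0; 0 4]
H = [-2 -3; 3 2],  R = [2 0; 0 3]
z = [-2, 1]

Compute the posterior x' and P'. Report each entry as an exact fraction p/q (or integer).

x' = [26/67, 160/737]
P' = [78/67 -66/67; -66/67 738/737]

x̄ = F·x = [2, -4]
P̄ = F·P·Fᵀ + Q = [9 -3; -3 9]
y = z − H·x̄ = [-10, 3]
S = H·P̄·Hᵀ + R = [83 -69; -69 84]
K = P̄·Hᵀ·S⁻¹ = [21/67 34/67; -381/737 -234/737]
x' = x̄ + K·y = [26/67, 160/737]
P' = (I − K·H)·P̄ = [78/67 -66/67; -66/67 738/737]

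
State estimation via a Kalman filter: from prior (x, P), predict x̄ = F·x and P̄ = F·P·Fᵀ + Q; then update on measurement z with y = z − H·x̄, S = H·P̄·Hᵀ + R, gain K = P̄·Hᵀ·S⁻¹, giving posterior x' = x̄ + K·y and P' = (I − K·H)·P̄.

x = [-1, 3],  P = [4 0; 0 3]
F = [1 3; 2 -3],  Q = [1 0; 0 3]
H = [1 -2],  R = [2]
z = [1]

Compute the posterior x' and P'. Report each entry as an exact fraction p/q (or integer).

x' = [23/21, -5/98]
P' = [46/3 52/7; 52/7 401/98]

x̄ = F·x = [8, -11]
P̄ = F·P·Fᵀ + Q = [32 -19; -19 46]
y = z − H·x̄ = [-29]
S = H·P̄·Hᵀ + R = [294]
K = P̄·Hᵀ·S⁻¹ = [5/21; -37/98]
x' = x̄ + K·y = [23/21, -5/98]
P' = (I − K·H)·P̄ = [46/3 52/7; 52/7 401/98]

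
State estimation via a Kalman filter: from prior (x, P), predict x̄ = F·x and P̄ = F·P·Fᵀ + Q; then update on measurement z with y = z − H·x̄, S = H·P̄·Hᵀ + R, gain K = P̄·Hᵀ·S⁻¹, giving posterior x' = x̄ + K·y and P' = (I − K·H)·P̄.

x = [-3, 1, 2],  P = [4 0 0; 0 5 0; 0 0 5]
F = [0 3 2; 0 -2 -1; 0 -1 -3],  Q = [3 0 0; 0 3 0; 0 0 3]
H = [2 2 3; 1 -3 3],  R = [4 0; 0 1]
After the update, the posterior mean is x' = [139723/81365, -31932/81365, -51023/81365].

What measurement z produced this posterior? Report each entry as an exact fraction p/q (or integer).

z = [1, 1]

x̄ = F·x = [7, -4, -7]
P̄ = F·P·Fᵀ + Q = [68 -40 -45; -40 28 25; -45 25 53]
S = H·P̄·Hᵀ + R = [305 125; 125 318]
K = P̄·Hᵀ·S⁻¹ = [-31747/81365 5208/16273; 22343/81365 -4264/16273; 32967/81365 -596/16273]
x' − x̄ = [-429832/81365, 293528/81365, 518532/81365] = K·y
y = (KᵀK)⁻¹·Kᵀ·(x' − x̄) = [16, 3]
z = y + H·x̄ = [16, 3] + [-15, -2] = [1, 1]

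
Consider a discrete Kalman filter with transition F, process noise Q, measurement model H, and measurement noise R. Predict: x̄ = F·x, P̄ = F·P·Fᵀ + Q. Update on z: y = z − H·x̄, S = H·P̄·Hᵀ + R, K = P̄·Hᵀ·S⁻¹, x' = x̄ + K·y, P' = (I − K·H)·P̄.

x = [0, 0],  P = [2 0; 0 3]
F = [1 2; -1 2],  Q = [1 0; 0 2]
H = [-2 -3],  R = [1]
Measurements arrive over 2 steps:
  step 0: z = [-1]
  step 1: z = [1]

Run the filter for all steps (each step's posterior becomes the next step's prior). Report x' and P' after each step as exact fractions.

step 0: x̄ = F·x = [0, 0]
step 0: P̄ = F·P·Fᵀ + Q = [15 10; 10 16]
step 0: y = z − H·x̄ = [-1]
step 0: S = H·P̄·Hᵀ + R = [325]
step 0: K = P̄·Hᵀ·S⁻¹ = [-12/65; -68/325]
step 0: x' = x̄ + K·y = [12/65, 68/325]
step 0: P' = (I − K·H)·P̄ = [51/13 -166/65; -166/65 576/325]
step 1: x̄ = F·x = [196/325, 76/325]
step 1: P̄ = F·P·Fᵀ + Q = [584/325 1029/325; 1029/325 7549/325]
step 1: y = z − H·x̄ = [189/65]
step 1: S = H·P̄·Hᵀ + R = [3318/13]
step 1: K = P̄·Hᵀ·S⁻¹ = [-851/16590; -1647/5530]
step 1: x' = x̄ + K·y = [1793/3950, -2497/3950]
step 1: P' = (I − K·H)·P̄ = [93347/82950 -20271/27650; -20271/27650 16259/27650]

step 0: x' = [12/65, 68/325], P' = [51/13 -166/65; -166/65 576/325]
step 1: x' = [1793/3950, -2497/3950], P' = [93347/82950 -20271/27650; -20271/27650 16259/27650]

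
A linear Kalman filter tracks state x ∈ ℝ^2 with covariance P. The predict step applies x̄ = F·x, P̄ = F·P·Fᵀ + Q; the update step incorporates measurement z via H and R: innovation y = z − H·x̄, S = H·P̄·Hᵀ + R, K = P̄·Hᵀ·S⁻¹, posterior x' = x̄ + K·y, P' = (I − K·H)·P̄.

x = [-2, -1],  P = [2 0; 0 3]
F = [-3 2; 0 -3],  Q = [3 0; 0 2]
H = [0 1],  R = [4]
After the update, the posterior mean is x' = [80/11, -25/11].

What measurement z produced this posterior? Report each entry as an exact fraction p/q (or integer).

x̄ = F·x = [4, 3]
P̄ = F·P·Fᵀ + Q = [33 -18; -18 29]
S = H·P̄·Hᵀ + R = [33]
K = P̄·Hᵀ·S⁻¹ = [-6/11; 29/33]
x' − x̄ = [36/11, -58/11] = K·y
y = (KᵀK)⁻¹·Kᵀ·(x' − x̄) = [-6]
z = y + H·x̄ = [-6] + [3] = [-3]

z = [-3]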